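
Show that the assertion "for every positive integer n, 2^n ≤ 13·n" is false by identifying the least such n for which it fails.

n = 7

Check each positive integer n in order until 2^n > 13·n.
The first 6 eligible values, up to n = 6, all satisfy the conclusion.
n = 7: 2^n = 128 and 13·n = 91, so 128 > 91.
So n = 7 is the smallest counterexample.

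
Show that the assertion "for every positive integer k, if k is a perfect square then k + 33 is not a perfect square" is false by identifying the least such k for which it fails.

k = 16

Check each positive integer k in order until k is a perfect square but k + 33 is a perfect square.
For k = 1, 4, 9 the conclusion holds.
k = 16: 16 = 4² and 16 + 33 = 49 = 7².
Thus k = 16 disproves the claim, and no smaller k works.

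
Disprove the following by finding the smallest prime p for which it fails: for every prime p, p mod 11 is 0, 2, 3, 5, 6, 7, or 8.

p = 23

Check each prime p in order until the claim fails.
For p = 2, 3, 5, 7, 11, 13, 17, 19 the conclusion holds.
p = 23: 23 mod 11 = 1 — not in {0, 2, 3, 5, 6, 7, 8}.
So p = 23 is the smallest counterexample.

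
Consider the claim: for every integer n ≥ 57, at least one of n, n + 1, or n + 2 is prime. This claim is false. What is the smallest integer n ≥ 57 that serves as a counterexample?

We need the least integer n ≥ 57 for which n, n + 1, n + 2 are all composite.
n = 57: 59 is prime.
n = 58: 59 is prime.
n = 59: 59 is prime.
n = 60: 61 is prime.
n = 61: 61 is prime.
n = 62: 62 = 2 × 31; 63 = 3 × 21; 64 = 2 × 32 — all composite.

n = 62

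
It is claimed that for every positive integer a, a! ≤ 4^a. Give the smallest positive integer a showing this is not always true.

Check each positive integer a in order until a! > 4^a.
a = 1: a! = 1 and 4^a = 4, so 1 ≤ 4.
a = 2: a! = 2 and 4^a = 16, so 2 ≤ 16.
a = 3: a! = 6 and 4^a = 64, so 6 ≤ 64.
a = 4: a! = 24 and 4^a = 256, so 24 ≤ 256.
a = 5: a! = 120 and 4^a = 1024, so 120 ≤ 1024.
a = 6: a! = 720 and 4^a = 4096, so 720 ≤ 4096.
a = 7: a! = 5040 and 4^a = 16384, so 5040 ≤ 16384.
a = 8: a! = 40320 and 4^a = 65536, so 40320 ≤ 65536.
a = 9: a! = 362880 and 4^a = 262144, so 362880 > 262144.

a = 9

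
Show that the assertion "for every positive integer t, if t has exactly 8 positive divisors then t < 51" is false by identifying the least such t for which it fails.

t = 24: τ(24) = 8; 24 < 51.
t = 30: τ(30) = 8; 30 < 51.
t = 40: τ(40) = 8; 40 < 51.
t = 42: τ(42) = 8; 42 < 51.
t = 54: τ(54) = 8; 54 ≥ 51.

t = 54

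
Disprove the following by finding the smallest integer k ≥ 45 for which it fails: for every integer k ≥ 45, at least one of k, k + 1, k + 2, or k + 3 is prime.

k = 48

Check each integer k ≥ 45 in order until k, k + 1, k + 2, k + 3 are all composite.
k = 45: 47 is prime.
k = 46: 47 is prime.
k = 47: 47 is prime.
k = 48: 48 = 2 × 24; 49 = 7 × 7; 50 = 2 × 25; 51 = 3 × 17 — all composite.
Thus k = 48 disproves the claim, and no smaller k works.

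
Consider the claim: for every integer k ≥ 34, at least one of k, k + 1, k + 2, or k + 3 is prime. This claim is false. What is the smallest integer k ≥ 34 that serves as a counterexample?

Check each integer k ≥ 34 in order until k, k + 1, k + 2, k + 3 are all composite.
The first 14 eligible values, up to k = 47, all satisfy the conclusion.
k = 48: 48 = 2 × 24; 49 = 7 × 7; 50 = 2 × 25; 51 = 3 × 17 — all composite.
Hence k = 48 is a counterexample.

k = 48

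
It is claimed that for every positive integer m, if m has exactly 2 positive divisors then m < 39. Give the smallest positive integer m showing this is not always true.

m = 41

Check each positive integer m in order until m has exactly 2 positive divisors but the claim fails.
The first 12 eligible values, up to m = 37, all satisfy the conclusion.
m = 41: τ(41) = 2; 41 ≥ 39.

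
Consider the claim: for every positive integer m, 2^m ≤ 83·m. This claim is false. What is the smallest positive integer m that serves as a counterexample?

Check each positive integer m in order until 2^m > 83·m.
For m = 1, 2, 3, 4, 5, 6, 7, 8, 9 the conclusion holds.
m = 10: 2^m = 1024 and 83·m = 830, so 1024 > 830.

m = 10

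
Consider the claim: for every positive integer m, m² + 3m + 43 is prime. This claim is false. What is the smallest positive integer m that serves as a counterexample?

m = 39

We need the least positive integer m for which m² + 3m + 43 is not prime.
For m = 1, 2, 3, 4, …, 36, 37, 38 the conclusion holds.
m = 39: m² + 3m + 43 = 1681 = 41 × 41, composite.
Thus m = 39 disproves the claim, and no smaller m works.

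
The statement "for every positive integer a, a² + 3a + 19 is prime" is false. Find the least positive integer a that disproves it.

a = 15

For a = 1, 2, 3, 4, …, 12, 13, 14 the conclusion holds.
a = 15: a² + 3a + 19 = 289 = 17 × 17, composite.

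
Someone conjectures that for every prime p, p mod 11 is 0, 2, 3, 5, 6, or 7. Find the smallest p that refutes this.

p = 19

We need the least prime p for which the claim fails.
The first 7 eligible values, up to p = 17, all satisfy the conclusion.
p = 19: 19 mod 11 = 8 — not in {0, 2, 3, 5, 6, 7}.
Hence p = 19 is a counterexample.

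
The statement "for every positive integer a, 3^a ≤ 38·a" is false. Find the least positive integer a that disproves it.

a = 1: 3^a = 3 and 38·a = 38, so 3 ≤ 38.
a = 2: 3^a = 9 and 38·a = 76, so 9 ≤ 76.
a = 3: 3^a = 27 and 38·a = 114, so 27 ≤ 114.
a = 4: 3^a = 81 and 38·a = 152, so 81 ≤ 152.
a = 5: 3^a = 243 and 38·a = 190, so 243 > 190.

a = 5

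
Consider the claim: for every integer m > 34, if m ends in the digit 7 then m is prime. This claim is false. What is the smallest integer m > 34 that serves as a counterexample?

We need the least integer m > 34 for which m ends in the digit 7 but m is not prime.
For m = 37, 47 the conclusion holds.
m = 57: 57 ends in 7; 57 = 3 × 19, composite.
Hence m = 57 is a counterexample.

m = 57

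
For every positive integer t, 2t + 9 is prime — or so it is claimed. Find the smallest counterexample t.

A counterexample is any positive integer t such that 2t + 9 is not prime; we check each in order.
t = 1: 2t + 9 = 11, prime.
t = 2: 2t + 9 = 13, prime.
t = 3: 2t + 9 = 15 = 3 × 5, composite.

t = 3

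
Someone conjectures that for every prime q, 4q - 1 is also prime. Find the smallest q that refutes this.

For q = 2, 3, 5 the conclusion holds.
q = 7: 4q - 1 = 27 = 3 × 9, not prime.

q = 7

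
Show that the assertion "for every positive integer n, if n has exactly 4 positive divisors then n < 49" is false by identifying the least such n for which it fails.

n = 51

For n = 6, 8, 10, 14, …, 38, 39, 46 the conclusion holds.
n = 51: τ(51) = 4; 51 ≥ 49.
Hence n = 51 is a counterexample.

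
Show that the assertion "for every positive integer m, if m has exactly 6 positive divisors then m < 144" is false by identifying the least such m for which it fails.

m = 147

We need the least positive integer m for which m has exactly 6 positive divisors but the claim fails.
For m = 12, 18, 20, 28, …, 116, 117, 124 the conclusion holds.
m = 147: τ(147) = 6; 147 ≥ 144.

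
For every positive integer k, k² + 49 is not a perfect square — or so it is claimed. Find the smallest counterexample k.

We need the least positive integer k for which k² + 49 is a perfect square.
For k = 1, 2, 3, 4, …, 21, 22, 23 the conclusion holds.
k = 24: 24² + 49 = 625 = 25², a perfect square.
Hence k = 24 is a counterexample.

k = 24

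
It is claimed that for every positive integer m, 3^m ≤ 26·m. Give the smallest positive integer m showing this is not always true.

m = 5

We need the least positive integer m for which 3^m > 26·m.
m = 1: 3^m = 3 and 26·m = 26, so 3 ≤ 26.
m = 2: 3^m = 9 and 26·m = 52, so 9 ≤ 52.
m = 3: 3^m = 27 and 26·m = 78, so 27 ≤ 78.
m = 4: 3^m = 81 and 26·m = 104, so 81 ≤ 104.
m = 5: 3^m = 243 and 26·m = 130, so 243 > 130.
So m = 5 is the smallest counterexample.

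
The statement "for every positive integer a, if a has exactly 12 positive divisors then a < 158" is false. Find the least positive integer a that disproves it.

Check each positive integer a in order until a has exactly 12 positive divisors but the claim fails.
For a = 60, 72, 84, 90, …, 140, 150, 156 the conclusion holds.
a = 160: τ(160) = 12; 160 ≥ 158.
Thus a = 160 disproves the claim, and no smaller a works.

a = 160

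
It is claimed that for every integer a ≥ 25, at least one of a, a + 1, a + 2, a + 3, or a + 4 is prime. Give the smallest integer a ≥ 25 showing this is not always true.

We need the least integer a ≥ 25 for which a, a + 1, a + 2, a + 3, a + 4 are all composite.
The first 7 eligible values, up to a = 31, all satisfy the conclusion.
a = 32: 32 = 2 × 16; 33 = 3 × 11; 34 = 2 × 17; 35 = 5 × 7; 36 = 2 × 18 — all composite.
Thus a = 32 disproves the claim, and no smaller a works.

a = 32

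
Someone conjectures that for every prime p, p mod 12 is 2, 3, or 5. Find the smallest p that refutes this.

A counterexample is any prime p such that the claim fails; we check each in order.
p = 2: 2 mod 12 = 2.
p = 3: 3 mod 12 = 3.
p = 5: 5 mod 12 = 5.
p = 7: 7 mod 12 = 7 — not in {2, 3, 5}.

p = 7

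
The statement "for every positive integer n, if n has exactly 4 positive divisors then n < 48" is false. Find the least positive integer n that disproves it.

Check each positive integer n in order until n has exactly 4 positive divisors but the claim fails.
The first 15 eligible values, up to n = 46, all satisfy the conclusion.
n = 51: τ(51) = 4; 51 ≥ 48.
So n = 51 is the smallest counterexample.

n = 51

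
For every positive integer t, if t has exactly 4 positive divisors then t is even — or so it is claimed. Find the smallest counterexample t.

t = 15

We need the least positive integer t for which t has exactly 4 positive divisors but t is odd.
t = 6: divisors of 6: 1, 2, 3, 6; 6 is even.
t = 8: divisors of 8: 1, 2, 4, 8; 8 is even.
t = 10: divisors of 10: 1, 2, 5, 10; 10 is even.
t = 14: divisors of 14: 1, 2, 7, 14; 14 is even.
t = 15: divisors of 15: 1, 3, 5, 15; 15 is odd.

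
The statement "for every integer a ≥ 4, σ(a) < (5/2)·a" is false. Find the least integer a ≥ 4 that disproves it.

a = 24

We need the least integer a ≥ 4 for which the claim fails.
For a = 4, 5, 6, 7, …, 21, 22, 23 the conclusion holds.
a = 24: σ(24) = 60; 60 ≥ 60.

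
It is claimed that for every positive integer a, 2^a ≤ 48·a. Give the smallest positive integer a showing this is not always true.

A counterexample is any positive integer a such that 2^a > 48·a; we check each in order.
a = 1: 2^a = 2 and 48·a = 48, so 2 ≤ 48.
a = 2: 2^a = 4 and 48·a = 96, so 4 ≤ 96.
a = 3: 2^a = 8 and 48·a = 144, so 8 ≤ 144.
a = 4: 2^a = 16 and 48·a = 192, so 16 ≤ 192.
a = 5: 2^a = 32 and 48·a = 240, so 32 ≤ 240.
a = 6: 2^a = 64 and 48·a = 288, so 64 ≤ 288.
a = 7: 2^a = 128 and 48·a = 336, so 128 ≤ 336.
a = 8: 2^a = 256 and 48·a = 384, so 256 ≤ 384.
a = 9: 2^a = 512 and 48·a = 432, so 512 > 432.

a = 9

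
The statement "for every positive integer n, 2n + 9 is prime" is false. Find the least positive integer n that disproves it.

For n = 1, 2 the conclusion holds.
n = 3: 2n + 9 = 15 = 3 × 5, composite.

n = 3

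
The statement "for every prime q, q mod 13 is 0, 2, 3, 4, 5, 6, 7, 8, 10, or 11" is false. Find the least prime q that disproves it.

For q = 2, 3, 5, 7, …, 41, 43, 47 the conclusion holds.
q = 53: 53 mod 13 = 1 — not in {0, 2, 3, 4, 5, 6, 7, 8, 10, 11}.
Thus q = 53 disproves the claim, and no smaller q works.

q = 53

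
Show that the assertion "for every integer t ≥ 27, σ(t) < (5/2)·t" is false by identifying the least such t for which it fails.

t = 36

Check each integer t ≥ 27 in order until the claim fails.
For t = 27, 28, 29, 30, 31, 32, 33, 34, 35 the conclusion holds.
t = 36: σ(36) = 91; 91 ≥ 90.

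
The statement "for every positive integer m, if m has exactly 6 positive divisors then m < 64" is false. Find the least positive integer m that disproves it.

We need the least positive integer m for which m has exactly 6 positive divisors but the claim fails.
For m = 12, 18, 20, 28, 32, 44, 45, 50, 52, 63 the conclusion holds.
m = 68: τ(68) = 6; 68 ≥ 64.

m = 68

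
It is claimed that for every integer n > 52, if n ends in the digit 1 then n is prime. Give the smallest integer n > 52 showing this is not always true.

Check each integer n > 52 in order until n ends in the digit 1 but n is not prime.
For n = 61, 71 the conclusion holds.
n = 81: 81 ends in 1; 81 = 3 × 27, composite.

n = 81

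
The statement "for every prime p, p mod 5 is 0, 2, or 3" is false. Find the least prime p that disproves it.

p = 11

p = 2: 2 mod 5 = 2.
p = 3: 3 mod 5 = 3.
p = 5: 5 mod 5 = 0.
p = 7: 7 mod 5 = 2.
p = 11: 11 mod 5 = 1 — not in {0, 2, 3}.
Hence p = 11 is a counterexample.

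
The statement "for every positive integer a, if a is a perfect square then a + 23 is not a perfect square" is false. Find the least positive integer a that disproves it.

a = 121

We need the least positive integer a for which a is a perfect square but a + 23 is a perfect square.
For a = 1, 4, 9, 16, 25, 36, 49, 64, 81, 100 the conclusion holds.
a = 121: 121 = 11² and 121 + 23 = 144 = 12².
So a = 121 is the smallest counterexample.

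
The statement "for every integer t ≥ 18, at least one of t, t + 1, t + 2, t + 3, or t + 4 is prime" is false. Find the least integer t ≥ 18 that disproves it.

We need the least integer t ≥ 18 for which t, t + 1, t + 2, t + 3, t + 4 are all composite.
t = 18: 19 is prime.
t = 19: 19 is prime.
t = 20: 23 is prime.
t = 21: 23 is prime.
t = 22: 23 is prime.
t = 23: 23 is prime.
t = 24: 24 = 2 × 12; 25 = 5 × 5; 26 = 2 × 13; 27 = 3 × 9; 28 = 2 × 14 — all composite.

t = 24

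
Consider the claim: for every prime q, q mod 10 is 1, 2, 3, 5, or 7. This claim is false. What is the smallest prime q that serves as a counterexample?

q = 19

A counterexample is any prime q such that the claim fails; we check each in order.
q = 2: 2 mod 10 = 2.
q = 3: 3 mod 10 = 3.
q = 5: 5 mod 10 = 5.
q = 7: 7 mod 10 = 7.
q = 11: 11 mod 10 = 1.
q = 13: 13 mod 10 = 3.
q = 17: 17 mod 10 = 7.
q = 19: 19 mod 10 = 9 — not in {1, 2, 3, 5, 7}.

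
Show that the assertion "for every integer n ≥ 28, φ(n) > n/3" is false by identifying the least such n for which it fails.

n = 30

We need the least integer n ≥ 28 for which the claim fails.
For n = 28, 29 the conclusion holds.
n = 30: φ(30) = 8 and 30/3 = 10, so φ(30) ≤ 30/3.
So n = 30 is the smallest counterexample.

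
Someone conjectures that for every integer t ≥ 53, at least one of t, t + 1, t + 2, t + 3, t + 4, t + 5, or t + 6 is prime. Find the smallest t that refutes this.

We need the least integer t ≥ 53 for which t, t + 1, t + 2, t + 3, t + 4, t + 5, t + 6 are all composite.
For t = 53, 54, 55, 56, …, 87, 88, 89 the conclusion holds.
t = 90: 90 = 2 × 45; 91 = 7 × 13; 92 = 2 × 46; 93 = 3 × 31; 94 = 2 × 47; 95 = 5 × 19; 96 = 2 × 48 — all composite.

t = 90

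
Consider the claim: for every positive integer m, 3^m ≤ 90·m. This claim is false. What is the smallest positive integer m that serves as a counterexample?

We need the least positive integer m for which 3^m > 90·m.
For m = 1, 2, 3, 4, 5 the conclusion holds.
m = 6: 3^m = 729 and 90·m = 540, so 729 > 540.
Hence m = 6 is a counterexample.

m = 6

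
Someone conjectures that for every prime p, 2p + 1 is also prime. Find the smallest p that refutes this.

p = 7

Check each prime p in order until 2p + 1 is not prime.
For p = 2, 3, 5 the conclusion holds.
p = 7: 2p + 1 = 15 = 3 × 5, not prime.
Hence p = 7 is a counterexample.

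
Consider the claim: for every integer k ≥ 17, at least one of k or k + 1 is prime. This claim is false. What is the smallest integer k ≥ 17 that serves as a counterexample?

k = 20

k = 17: 17 is prime.
k = 18: 19 is prime.
k = 19: 19 is prime.
k = 20: 20 = 2 × 10; 21 = 3 × 7 — both composite.
So k = 20 is the smallest counterexample.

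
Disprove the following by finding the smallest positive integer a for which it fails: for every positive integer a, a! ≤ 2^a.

a = 1: a! = 1 and 2^a = 2, so 1 ≤ 2.
a = 2: a! = 2 and 2^a = 4, so 2 ≤ 4.
a = 3: a! = 6 and 2^a = 8, so 6 ≤ 8.
a = 4: a! = 24 and 2^a = 16, so 24 > 16.

a = 4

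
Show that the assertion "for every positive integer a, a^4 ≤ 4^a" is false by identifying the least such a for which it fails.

a = 3

We need the least positive integer a for which a^4 > 4^a.
a = 1: a^4 = 1 and 4^a = 4, so 1 ≤ 4.
a = 2: a^4 = 16 and 4^a = 16, so 16 ≤ 16.
a = 3: a^4 = 81 and 4^a = 64, so 81 > 64.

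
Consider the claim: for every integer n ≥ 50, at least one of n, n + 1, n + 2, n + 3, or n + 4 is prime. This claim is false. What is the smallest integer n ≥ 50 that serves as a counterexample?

We need the least integer n ≥ 50 for which n, n + 1, n + 2, n + 3, n + 4 are all composite.
The first 4 eligible values, up to n = 53, all satisfy the conclusion.
n = 54: 54 = 2 × 27; 55 = 5 × 11; 56 = 2 × 28; 57 = 3 × 19; 58 = 2 × 29 — all composite.
Thus n = 54 disproves the claim, and no smaller n works.

n = 54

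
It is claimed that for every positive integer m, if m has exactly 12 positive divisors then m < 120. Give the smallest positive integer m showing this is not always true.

m = 126

Check each positive integer m in order until m has exactly 12 positive divisors but the claim fails.
The first 6 eligible values, up to m = 108, all satisfy the conclusion.
m = 126: τ(126) = 12; 126 ≥ 120.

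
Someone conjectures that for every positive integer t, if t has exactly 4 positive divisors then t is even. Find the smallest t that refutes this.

t = 6: divisors of 6: 1, 2, 3, 6; 6 is even.
t = 8: divisors of 8: 1, 2, 4, 8; 8 is even.
t = 10: divisors of 10: 1, 2, 5, 10; 10 is even.
t = 14: divisors of 14: 1, 2, 7, 14; 14 is even.
t = 15: divisors of 15: 1, 3, 5, 15; 15 is odd.
So t = 15 is the smallest counterexample.

t = 15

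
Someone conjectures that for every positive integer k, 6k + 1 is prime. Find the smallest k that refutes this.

k = 4

k = 1: 6k + 1 = 7, prime.
k = 2: 6k + 1 = 13, prime.
k = 3: 6k + 1 = 19, prime.
k = 4: 6k + 1 = 25 = 5 × 5, composite.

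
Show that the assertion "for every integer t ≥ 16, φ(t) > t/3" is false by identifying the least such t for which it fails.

Check each integer t ≥ 16 in order until the claim fails.
t = 16: φ(16) = 8 and 16/3 = 16/3, so φ(16) > 16/3.
t = 17: φ(17) = 16 and 17/3 = 17/3, so φ(17) > 17/3.
t = 18: φ(18) = 6 and 18/3 = 6, so φ(18) ≤ 18/3.
Hence t = 18 is a counterexample.

t = 18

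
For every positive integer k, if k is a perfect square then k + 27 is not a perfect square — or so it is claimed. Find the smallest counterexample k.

k = 9

We need the least positive integer k for which k is a perfect square but k + 27 is a perfect square.
k = 1: 1 + 27 = 28, not a perfect square.
k = 4: 4 + 27 = 31, not a perfect square.
k = 9: 9 = 3² and 9 + 27 = 36 = 6².
Hence k = 9 is a counterexample.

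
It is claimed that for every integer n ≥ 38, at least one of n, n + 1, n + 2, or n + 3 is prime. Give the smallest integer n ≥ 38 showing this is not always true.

n = 48

For n = 38, 39, 40, 41, 42, 43, 44, 45, 46, 47 the conclusion holds.
n = 48: 48 = 2 × 24; 49 = 7 × 7; 50 = 2 × 25; 51 = 3 × 17 — all composite.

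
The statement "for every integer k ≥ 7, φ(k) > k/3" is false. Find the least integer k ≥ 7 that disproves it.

For k = 7, 8, 9, 10, 11 the conclusion holds.
k = 12: φ(12) = 4 and 12/3 = 4, so φ(12) ≤ 12/3.

k = 12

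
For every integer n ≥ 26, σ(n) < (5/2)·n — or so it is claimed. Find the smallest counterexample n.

n = 36

A counterexample is any integer n ≥ 26 such that the claim fails; we check each in order.
For n = 26, 27, 28, 29, 30, 31, 32, 33, 34, 35 the conclusion holds.
n = 36: σ(36) = 91; 91 ≥ 90.
So n = 36 is the smallest counterexample.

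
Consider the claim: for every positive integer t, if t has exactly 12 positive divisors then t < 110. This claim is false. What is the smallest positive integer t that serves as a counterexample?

t = 126

Check each positive integer t in order until t has exactly 12 positive divisors but the claim fails.
For t = 60, 72, 84, 90, 96, 108 the conclusion holds.
t = 126: τ(126) = 12; 126 ≥ 110.
Thus t = 126 disproves the claim, and no smaller t works.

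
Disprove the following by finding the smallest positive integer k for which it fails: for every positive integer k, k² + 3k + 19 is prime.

A counterexample is any positive integer k such that k² + 3k + 19 is not prime; we check each in order.
The first 14 eligible values, up to k = 14, all satisfy the conclusion.
k = 15: k² + 3k + 19 = 289 = 17 × 17, composite.

k = 15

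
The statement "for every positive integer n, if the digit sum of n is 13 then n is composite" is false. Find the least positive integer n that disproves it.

n = 67

Check each positive integer n in order until the digit sum of n is 13 but n is prime.
n = 49: digit sum 13; 49 is composite.
n = 58: digit sum 13; 58 is composite.
n = 67: digit sum 13; 67 is prime, not composite.
Hence n = 67 is a counterexample.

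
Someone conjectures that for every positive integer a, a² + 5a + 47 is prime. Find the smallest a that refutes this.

Check each positive integer a in order until a² + 5a + 47 is not prime.
For a = 1, 2, 3, 4, …, 35, 36, 37 the conclusion holds.
a = 38: a² + 5a + 47 = 1681 = 41 × 41, composite.
So a = 38 is the smallest counterexample.

a = 38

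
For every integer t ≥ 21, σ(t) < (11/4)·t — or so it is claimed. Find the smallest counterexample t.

t = 60

For t = 21, 22, 23, 24, …, 57, 58, 59 the conclusion holds.
t = 60: σ(60) = 168; 168 ≥ 165.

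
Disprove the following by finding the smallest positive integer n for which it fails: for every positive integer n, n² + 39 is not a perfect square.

A counterexample is any positive integer n such that n² + 39 is a perfect square; we check each in order.
The first 4 eligible values, up to n = 4, all satisfy the conclusion.
n = 5: 5² + 39 = 64 = 8², a perfect square.

n = 5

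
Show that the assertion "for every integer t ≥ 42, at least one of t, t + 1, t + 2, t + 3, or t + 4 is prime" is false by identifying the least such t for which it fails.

t = 48

A counterexample is any integer t ≥ 42 such that t, t + 1, t + 2, t + 3, t + 4 are all composite; we check each in order.
The first 6 eligible values, up to t = 47, all satisfy the conclusion.
t = 48: 48 = 2 × 24; 49 = 7 × 7; 50 = 2 × 25; 51 = 3 × 17; 52 = 2 × 26 — all composite.
Thus t = 48 disproves the claim, and no smaller t works.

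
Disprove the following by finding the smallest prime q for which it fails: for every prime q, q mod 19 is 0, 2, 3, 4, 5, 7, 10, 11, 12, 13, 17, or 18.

q = 47

For q = 2, 3, 5, 7, …, 37, 41, 43 the conclusion holds.
q = 47: 47 mod 19 = 9 — not in {0, 2, 3, 4, 5, 7, 10, 11, 12, 13, 17, 18}.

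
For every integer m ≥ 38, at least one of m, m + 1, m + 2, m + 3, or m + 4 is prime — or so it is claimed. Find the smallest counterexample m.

We need the least integer m ≥ 38 for which m, m + 1, m + 2, m + 3, m + 4 are all composite.
For m = 38, 39, 40, 41, 42, 43, 44, 45, 46, 47 the conclusion holds.
m = 48: 48 = 2 × 24; 49 = 7 × 7; 50 = 2 × 25; 51 = 3 × 17; 52 = 2 × 26 — all composite.

m = 48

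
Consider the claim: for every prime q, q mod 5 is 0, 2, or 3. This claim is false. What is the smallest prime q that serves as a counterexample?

We need the least prime q for which the claim fails.
The first 4 eligible values, up to q = 7, all satisfy the conclusion.
q = 11: 11 mod 5 = 1 — not in {0, 2, 3}.
Hence q = 11 is a counterexample.

q = 11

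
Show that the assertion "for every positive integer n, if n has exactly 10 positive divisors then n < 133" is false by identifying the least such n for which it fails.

n = 162

Check each positive integer n in order until n has exactly 10 positive divisors but the claim fails.
For n = 48, 80, 112 the conclusion holds.
n = 162: τ(162) = 10; 162 ≥ 133.
Hence n = 162 is a counterexample.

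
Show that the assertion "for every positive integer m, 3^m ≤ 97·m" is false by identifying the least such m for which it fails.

m = 6

Check each positive integer m in order until 3^m > 97·m.
The first 5 eligible values, up to m = 5, all satisfy the conclusion.
m = 6: 3^m = 729 and 97·m = 582, so 729 > 582.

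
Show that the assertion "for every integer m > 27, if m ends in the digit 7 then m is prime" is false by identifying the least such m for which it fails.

m = 57

For m = 37, 47 the conclusion holds.
m = 57: 57 ends in 7; 57 = 3 × 19, composite.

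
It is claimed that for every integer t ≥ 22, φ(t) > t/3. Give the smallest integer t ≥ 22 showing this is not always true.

t = 24

We need the least integer t ≥ 22 for which the claim fails.
t = 22: φ(22) = 10 and 22/3 = 22/3, so φ(22) > 22/3.
t = 23: φ(23) = 22 and 23/3 = 23/3, so φ(23) > 23/3.
t = 24: φ(24) = 8 and 24/3 = 8, so φ(24) ≤ 24/3.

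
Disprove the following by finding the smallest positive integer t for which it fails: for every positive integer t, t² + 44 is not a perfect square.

We need the least positive integer t for which t² + 44 is a perfect square.
For t = 1, 2, 3, 4, 5, 6, 7, 8, 9 the conclusion holds.
t = 10: 10² + 44 = 144 = 12², a perfect square.
Hence t = 10 is a counterexample.

t = 10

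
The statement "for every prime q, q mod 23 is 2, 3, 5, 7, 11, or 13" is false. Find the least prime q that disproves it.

q = 17

Check each prime q in order until the claim fails.
q = 2: 2 mod 23 = 2.
q = 3: 3 mod 23 = 3.
q = 5: 5 mod 23 = 5.
q = 7: 7 mod 23 = 7.
q = 11: 11 mod 23 = 11.
q = 13: 13 mod 23 = 13.
q = 17: 17 mod 23 = 17 — not in {2, 3, 5, 7, 11, 13}.
Thus q = 17 disproves the claim, and no smaller q works.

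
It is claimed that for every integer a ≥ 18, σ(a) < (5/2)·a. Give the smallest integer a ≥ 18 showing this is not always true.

a = 24

We need the least integer a ≥ 18 for which the claim fails.
For a = 18, 19, 20, 21, 22, 23 the conclusion holds.
a = 24: σ(24) = 60; 60 ≥ 60.
So a = 24 is the smallest counterexample.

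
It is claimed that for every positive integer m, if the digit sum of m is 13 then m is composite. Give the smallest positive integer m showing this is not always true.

m = 67

m = 49: digit sum 13; 49 is composite.
m = 58: digit sum 13; 58 is composite.
m = 67: digit sum 13; 67 is prime, not composite.
Hence m = 67 is a counterexample.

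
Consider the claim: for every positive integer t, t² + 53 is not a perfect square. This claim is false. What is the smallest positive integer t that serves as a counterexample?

The first 25 eligible values, up to t = 25, all satisfy the conclusion.
t = 26: 26² + 53 = 729 = 27², a perfect square.
Thus t = 26 disproves the claim, and no smaller t works.

t = 26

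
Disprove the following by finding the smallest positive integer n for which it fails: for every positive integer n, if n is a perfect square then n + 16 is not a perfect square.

n = 9

A counterexample is any positive integer n such that n is a perfect square but n + 16 is a perfect square; we check each in order.
n = 1: 1 + 16 = 17, not a perfect square.
n = 4: 4 + 16 = 20, not a perfect square.
n = 9: 9 = 3² and 9 + 16 = 25 = 5².
So n = 9 is the smallest counterexample.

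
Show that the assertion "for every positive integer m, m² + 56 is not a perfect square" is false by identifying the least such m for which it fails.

m = 5

We need the least positive integer m for which m² + 56 is a perfect square.
m = 1: 1² + 56 = 57, not a perfect square.
m = 2: 2² + 56 = 60, not a perfect square.
m = 3: 3² + 56 = 65, not a perfect square.
m = 4: 4² + 56 = 72, not a perfect square.
m = 5: 5² + 56 = 81 = 9², a perfect square.
Thus m = 5 disproves the claim, and no smaller m works.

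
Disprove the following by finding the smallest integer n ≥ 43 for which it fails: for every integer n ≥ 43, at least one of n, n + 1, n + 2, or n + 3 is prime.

Check each integer n ≥ 43 in order until n, n + 1, n + 2, n + 3 are all composite.
For n = 43, 44, 45, 46, 47 the conclusion holds.
n = 48: 48 = 2 × 24; 49 = 7 × 7; 50 = 2 × 25; 51 = 3 × 17 — all composite.
Hence n = 48 is a counterexample.

n = 48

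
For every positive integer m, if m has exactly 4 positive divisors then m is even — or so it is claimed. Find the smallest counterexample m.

m = 6: divisors of 6: 1, 2, 3, 6; 6 is even.
m = 8: divisors of 8: 1, 2, 4, 8; 8 is even.
m = 10: divisors of 10: 1, 2, 5, 10; 10 is even.
m = 14: divisors of 14: 1, 2, 7, 14; 14 is even.
m = 15: divisors of 15: 1, 3, 5, 15; 15 is odd.
Hence m = 15 is a counterexample.

m = 15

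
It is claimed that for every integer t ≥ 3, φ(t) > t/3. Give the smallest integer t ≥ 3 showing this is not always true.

t = 6

t = 3: φ(3) = 2 and 3/3 = 1, so φ(3) > 3/3.
t = 4: φ(4) = 2 and 4/3 = 4/3, so φ(4) > 4/3.
t = 5: φ(5) = 4 and 5/3 = 5/3, so φ(5) > 5/3.
t = 6: φ(6) = 2 and 6/3 = 2, so φ(6) ≤ 6/3.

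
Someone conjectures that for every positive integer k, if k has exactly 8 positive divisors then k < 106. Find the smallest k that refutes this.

k = 110

Check each positive integer k in order until k has exactly 8 positive divisors but the claim fails.
For k = 24, 30, 40, 42, …, 102, 104, 105 the conclusion holds.
k = 110: τ(110) = 8; 110 ≥ 106.
Thus k = 110 disproves the claim, and no smaller k works.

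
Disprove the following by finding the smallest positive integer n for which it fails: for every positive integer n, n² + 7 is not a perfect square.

n = 1: 1² + 7 = 8, not a perfect square.
n = 2: 2² + 7 = 11, not a perfect square.
n = 3: 3² + 7 = 16 = 4², a perfect square.
Thus n = 3 disproves the claim, and no smaller n works.

n = 3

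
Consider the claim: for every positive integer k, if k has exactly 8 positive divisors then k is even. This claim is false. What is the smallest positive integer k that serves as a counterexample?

For k = 24, 30, 40, 42, …, 88, 102, 104 the conclusion holds.
k = 105: divisors of 105: 1, 3, 5, 7, 15, 21, 35, 105; 105 is odd.

k = 105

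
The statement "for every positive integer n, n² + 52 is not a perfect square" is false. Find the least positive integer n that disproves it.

n = 12

A counterexample is any positive integer n such that n² + 52 is a perfect square; we check each in order.
The first 11 eligible values, up to n = 11, all satisfy the conclusion.
n = 12: 12² + 52 = 196 = 14², a perfect square.
Hence n = 12 is a counterexample.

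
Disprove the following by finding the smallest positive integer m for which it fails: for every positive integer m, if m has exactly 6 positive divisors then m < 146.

m = 147

For m = 12, 18, 20, 28, …, 116, 117, 124 the conclusion holds.
m = 147: τ(147) = 6; 147 ≥ 146.
Hence m = 147 is a counterexample.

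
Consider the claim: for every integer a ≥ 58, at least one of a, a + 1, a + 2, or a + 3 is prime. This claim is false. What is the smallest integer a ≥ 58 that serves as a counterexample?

Check each integer a ≥ 58 in order until a, a + 1, a + 2, a + 3 are all composite.
The first 4 eligible values, up to a = 61, all satisfy the conclusion.
a = 62: 62 = 2 × 31; 63 = 3 × 21; 64 = 2 × 32; 65 = 5 × 13 — all composite.

a = 62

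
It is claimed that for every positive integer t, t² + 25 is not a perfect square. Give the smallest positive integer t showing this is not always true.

We need the least positive integer t for which t² + 25 is a perfect square.
For t = 1, 2, 3, 4, …, 9, 10, 11 the conclusion holds.
t = 12: 12² + 25 = 169 = 13², a perfect square.

t = 12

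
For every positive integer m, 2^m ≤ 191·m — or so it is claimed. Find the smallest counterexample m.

m = 12

A counterexample is any positive integer m such that 2^m > 191·m; we check each in order.
The first 11 eligible values, up to m = 11, all satisfy the conclusion.
m = 12: 2^m = 4096 and 191·m = 2292, so 4096 > 2292.
Thus m = 12 disproves the claim, and no smaller m works.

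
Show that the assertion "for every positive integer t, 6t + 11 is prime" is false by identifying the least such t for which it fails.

A counterexample is any positive integer t such that 6t + 11 is not prime; we check each in order.
t = 1: 6t + 11 = 17, prime.
t = 2: 6t + 11 = 23, prime.
t = 3: 6t + 11 = 29, prime.
t = 4: 6t + 11 = 35 = 5 × 7, composite.

t = 4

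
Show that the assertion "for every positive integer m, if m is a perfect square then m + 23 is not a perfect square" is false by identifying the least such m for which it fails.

We need the least positive integer m for which m is a perfect square but m + 23 is a perfect square.
The first 10 eligible values, up to m = 100, all satisfy the conclusion.
m = 121: 121 = 11² and 121 + 23 = 144 = 12².

m = 121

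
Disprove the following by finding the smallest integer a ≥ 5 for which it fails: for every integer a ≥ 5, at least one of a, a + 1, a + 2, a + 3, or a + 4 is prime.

a = 24

For a = 5, 6, 7, 8, …, 21, 22, 23 the conclusion holds.
a = 24: 24 = 2 × 12; 25 = 5 × 5; 26 = 2 × 13; 27 = 3 × 9; 28 = 2 × 14 — all composite.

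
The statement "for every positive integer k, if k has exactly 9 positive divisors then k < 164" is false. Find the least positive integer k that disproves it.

A counterexample is any positive integer k such that k has exactly 9 positive divisors but the claim fails; we check each in order.
k = 36: τ(36) = 9; 36 < 164.
k = 100: τ(100) = 9; 100 < 164.
k = 196: τ(196) = 9; 196 ≥ 164.
Hence k = 196 is a counterexample.

k = 196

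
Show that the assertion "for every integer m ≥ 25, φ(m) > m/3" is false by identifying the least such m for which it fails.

m = 30

We need the least integer m ≥ 25 for which the claim fails.
The first 5 eligible values, up to m = 29, all satisfy the conclusion.
m = 30: φ(30) = 8 and 30/3 = 10, so φ(30) ≤ 30/3.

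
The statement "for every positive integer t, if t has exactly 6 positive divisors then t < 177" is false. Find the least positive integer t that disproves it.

t = 188

A counterexample is any positive integer t such that t has exactly 6 positive divisors but the claim fails; we check each in order.
The first 26 eligible values, up to t = 175, all satisfy the conclusion.
t = 188: τ(188) = 6; 188 ≥ 177.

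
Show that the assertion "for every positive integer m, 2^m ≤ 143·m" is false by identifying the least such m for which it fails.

For m = 1, 2, 3, 4, 5, 6, 7, 8, 9, 10 the conclusion holds.
m = 11: 2^m = 2048 and 143·m = 1573, so 2048 > 1573.

m = 11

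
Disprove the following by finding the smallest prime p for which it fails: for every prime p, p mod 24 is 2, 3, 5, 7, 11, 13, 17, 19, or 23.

p = 73

A counterexample is any prime p such that the claim fails; we check each in order.
For p = 2, 3, 5, 7, …, 61, 67, 71 the conclusion holds.
p = 73: 73 mod 24 = 1 — not in {2, 3, 5, 7, 11, 13, 17, 19, 23}.
So p = 73 is the smallest counterexample.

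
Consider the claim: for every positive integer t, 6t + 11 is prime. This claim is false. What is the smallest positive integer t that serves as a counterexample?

t = 4

A counterexample is any positive integer t such that 6t + 11 is not prime; we check each in order.
t = 1: 6t + 11 = 17, prime.
t = 2: 6t + 11 = 23, prime.
t = 3: 6t + 11 = 29, prime.
t = 4: 6t + 11 = 35 = 5 × 7, composite.
So t = 4 is the smallest counterexample.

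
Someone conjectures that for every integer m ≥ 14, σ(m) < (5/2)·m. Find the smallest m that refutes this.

A counterexample is any integer m ≥ 14 such that the claim fails; we check each in order.
For m = 14, 15, 16, 17, 18, 19, 20, 21, 22, 23 the conclusion holds.
m = 24: σ(24) = 60; 60 ≥ 60.
Hence m = 24 is a counterexample.

m = 24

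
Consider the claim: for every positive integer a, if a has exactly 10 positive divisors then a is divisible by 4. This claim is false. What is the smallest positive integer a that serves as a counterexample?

a = 162

a = 48: τ(48) = 10; 48 mod 4 = 0.
a = 80: τ(80) = 10; 80 mod 4 = 0.
a = 112: τ(112) = 10; 112 mod 4 = 0.
a = 162: τ(162) = 10; 162 mod 4 = 2.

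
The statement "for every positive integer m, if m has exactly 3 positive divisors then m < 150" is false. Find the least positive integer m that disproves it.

m = 4: τ(4) = 3; 4 < 150.
m = 9: τ(9) = 3; 9 < 150.
m = 25: τ(25) = 3; 25 < 150.
m = 49: τ(49) = 3; 49 < 150.
m = 121: τ(121) = 3; 121 < 150.
m = 169: τ(169) = 3; 169 ≥ 150.

m = 169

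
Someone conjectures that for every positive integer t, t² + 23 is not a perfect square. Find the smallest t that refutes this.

A counterexample is any positive integer t such that t² + 23 is a perfect square; we check each in order.
For t = 1, 2, 3, 4, 5, 6, 7, 8, 9, 10 the conclusion holds.
t = 11: 11² + 23 = 144 = 12², a perfect square.

t = 11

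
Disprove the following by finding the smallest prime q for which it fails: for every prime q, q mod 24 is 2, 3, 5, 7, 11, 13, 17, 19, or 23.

A counterexample is any prime q such that the claim fails; we check each in order.
The first 20 eligible values, up to q = 71, all satisfy the conclusion.
q = 73: 73 mod 24 = 1 — not in {2, 3, 5, 7, 11, 13, 17, 19, 23}.

q = 73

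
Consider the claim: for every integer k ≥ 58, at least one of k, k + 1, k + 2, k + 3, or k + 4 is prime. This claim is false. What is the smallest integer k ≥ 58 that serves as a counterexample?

Check each integer k ≥ 58 in order until k, k + 1, k + 2, k + 3, k + 4 are all composite.
For k = 58, 59, 60, 61 the conclusion holds.
k = 62: 62 = 2 × 31; 63 = 3 × 21; 64 = 2 × 32; 65 = 5 × 13; 66 = 2 × 33 — all composite.

k = 62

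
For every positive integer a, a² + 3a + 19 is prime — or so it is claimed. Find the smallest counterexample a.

For a = 1, 2, 3, 4, …, 12, 13, 14 the conclusion holds.
a = 15: a² + 3a + 19 = 289 = 17 × 17, composite.

a = 15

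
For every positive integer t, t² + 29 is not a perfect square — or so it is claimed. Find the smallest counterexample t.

t = 14

For t = 1, 2, 3, 4, …, 11, 12, 13 the conclusion holds.
t = 14: 14² + 29 = 225 = 15², a perfect square.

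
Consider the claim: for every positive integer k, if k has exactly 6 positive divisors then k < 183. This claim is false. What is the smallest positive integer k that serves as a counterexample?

A counterexample is any positive integer k such that k has exactly 6 positive divisors but the claim fails; we check each in order.
For k = 12, 18, 20, 28, …, 171, 172, 175 the conclusion holds.
k = 188: τ(188) = 6; 188 ≥ 183.
So k = 188 is the smallest counterexample.

k = 188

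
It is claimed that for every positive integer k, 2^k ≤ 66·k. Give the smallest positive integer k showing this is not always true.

k = 10

A counterexample is any positive integer k such that 2^k > 66·k; we check each in order.
For k = 1, 2, 3, 4, 5, 6, 7, 8, 9 the conclusion holds.
k = 10: 2^k = 1024 and 66·k = 660, so 1024 > 660.
So k = 10 is the smallest counterexample.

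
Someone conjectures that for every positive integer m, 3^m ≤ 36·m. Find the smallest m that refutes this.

Check each positive integer m in order until 3^m > 36·m.
The first 4 eligible values, up to m = 4, all satisfy the conclusion.
m = 5: 3^m = 243 and 36·m = 180, so 243 > 180.
Thus m = 5 disproves the claim, and no smaller m works.

m = 5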